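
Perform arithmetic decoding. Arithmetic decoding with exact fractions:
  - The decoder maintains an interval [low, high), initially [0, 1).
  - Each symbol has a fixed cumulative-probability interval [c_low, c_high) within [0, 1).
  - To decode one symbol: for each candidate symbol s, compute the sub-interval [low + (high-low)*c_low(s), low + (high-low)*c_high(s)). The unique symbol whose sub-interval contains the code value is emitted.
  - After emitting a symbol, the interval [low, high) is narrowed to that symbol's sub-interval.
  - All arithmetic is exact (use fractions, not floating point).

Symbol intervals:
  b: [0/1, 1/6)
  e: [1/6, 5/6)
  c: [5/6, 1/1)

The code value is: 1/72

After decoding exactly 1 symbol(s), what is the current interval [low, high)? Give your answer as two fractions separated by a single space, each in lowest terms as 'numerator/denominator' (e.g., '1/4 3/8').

Step 1: interval [0/1, 1/1), width = 1/1 - 0/1 = 1/1
  'b': [0/1 + 1/1*0/1, 0/1 + 1/1*1/6) = [0/1, 1/6) <- contains code 1/72
  'e': [0/1 + 1/1*1/6, 0/1 + 1/1*5/6) = [1/6, 5/6)
  'c': [0/1 + 1/1*5/6, 0/1 + 1/1*1/1) = [5/6, 1/1)
  emit 'b', narrow to [0/1, 1/6)

Answer: 0/1 1/6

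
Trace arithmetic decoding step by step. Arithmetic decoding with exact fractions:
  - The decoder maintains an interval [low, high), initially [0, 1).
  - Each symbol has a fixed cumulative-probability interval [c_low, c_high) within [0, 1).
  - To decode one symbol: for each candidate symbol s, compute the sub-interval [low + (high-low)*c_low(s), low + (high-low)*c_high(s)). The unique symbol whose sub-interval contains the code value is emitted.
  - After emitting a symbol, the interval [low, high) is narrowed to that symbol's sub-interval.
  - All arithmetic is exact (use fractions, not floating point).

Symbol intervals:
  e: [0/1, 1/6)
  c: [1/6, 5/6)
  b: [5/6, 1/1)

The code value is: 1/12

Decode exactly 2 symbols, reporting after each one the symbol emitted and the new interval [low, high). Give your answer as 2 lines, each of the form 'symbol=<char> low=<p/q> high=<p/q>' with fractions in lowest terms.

Answer: symbol=e low=0/1 high=1/6
symbol=c low=1/36 high=5/36

Derivation:
Step 1: interval [0/1, 1/1), width = 1/1 - 0/1 = 1/1
  'e': [0/1 + 1/1*0/1, 0/1 + 1/1*1/6) = [0/1, 1/6) <- contains code 1/12
  'c': [0/1 + 1/1*1/6, 0/1 + 1/1*5/6) = [1/6, 5/6)
  'b': [0/1 + 1/1*5/6, 0/1 + 1/1*1/1) = [5/6, 1/1)
  emit 'e', narrow to [0/1, 1/6)
Step 2: interval [0/1, 1/6), width = 1/6 - 0/1 = 1/6
  'e': [0/1 + 1/6*0/1, 0/1 + 1/6*1/6) = [0/1, 1/36)
  'c': [0/1 + 1/6*1/6, 0/1 + 1/6*5/6) = [1/36, 5/36) <- contains code 1/12
  'b': [0/1 + 1/6*5/6, 0/1 + 1/6*1/1) = [5/36, 1/6)
  emit 'c', narrow to [1/36, 5/36)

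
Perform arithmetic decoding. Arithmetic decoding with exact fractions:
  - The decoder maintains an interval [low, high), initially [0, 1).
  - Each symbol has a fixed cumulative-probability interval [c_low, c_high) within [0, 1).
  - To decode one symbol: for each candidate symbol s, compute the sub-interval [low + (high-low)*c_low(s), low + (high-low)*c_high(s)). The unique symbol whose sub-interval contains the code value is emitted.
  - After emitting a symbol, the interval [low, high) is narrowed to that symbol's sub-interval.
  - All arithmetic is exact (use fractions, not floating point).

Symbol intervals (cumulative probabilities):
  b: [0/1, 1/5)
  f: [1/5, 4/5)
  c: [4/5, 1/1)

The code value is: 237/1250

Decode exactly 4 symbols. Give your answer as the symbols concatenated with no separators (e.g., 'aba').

Answer: bcfc

Derivation:
Step 1: interval [0/1, 1/1), width = 1/1 - 0/1 = 1/1
  'b': [0/1 + 1/1*0/1, 0/1 + 1/1*1/5) = [0/1, 1/5) <- contains code 237/1250
  'f': [0/1 + 1/1*1/5, 0/1 + 1/1*4/5) = [1/5, 4/5)
  'c': [0/1 + 1/1*4/5, 0/1 + 1/1*1/1) = [4/5, 1/1)
  emit 'b', narrow to [0/1, 1/5)
Step 2: interval [0/1, 1/5), width = 1/5 - 0/1 = 1/5
  'b': [0/1 + 1/5*0/1, 0/1 + 1/5*1/5) = [0/1, 1/25)
  'f': [0/1 + 1/5*1/5, 0/1 + 1/5*4/5) = [1/25, 4/25)
  'c': [0/1 + 1/5*4/5, 0/1 + 1/5*1/1) = [4/25, 1/5) <- contains code 237/1250
  emit 'c', narrow to [4/25, 1/5)
Step 3: interval [4/25, 1/5), width = 1/5 - 4/25 = 1/25
  'b': [4/25 + 1/25*0/1, 4/25 + 1/25*1/5) = [4/25, 21/125)
  'f': [4/25 + 1/25*1/5, 4/25 + 1/25*4/5) = [21/125, 24/125) <- contains code 237/1250
  'c': [4/25 + 1/25*4/5, 4/25 + 1/25*1/1) = [24/125, 1/5)
  emit 'f', narrow to [21/125, 24/125)
Step 4: interval [21/125, 24/125), width = 24/125 - 21/125 = 3/125
  'b': [21/125 + 3/125*0/1, 21/125 + 3/125*1/5) = [21/125, 108/625)
  'f': [21/125 + 3/125*1/5, 21/125 + 3/125*4/5) = [108/625, 117/625)
  'c': [21/125 + 3/125*4/5, 21/125 + 3/125*1/1) = [117/625, 24/125) <- contains code 237/1250
  emit 'c', narrow to [117/625, 24/125)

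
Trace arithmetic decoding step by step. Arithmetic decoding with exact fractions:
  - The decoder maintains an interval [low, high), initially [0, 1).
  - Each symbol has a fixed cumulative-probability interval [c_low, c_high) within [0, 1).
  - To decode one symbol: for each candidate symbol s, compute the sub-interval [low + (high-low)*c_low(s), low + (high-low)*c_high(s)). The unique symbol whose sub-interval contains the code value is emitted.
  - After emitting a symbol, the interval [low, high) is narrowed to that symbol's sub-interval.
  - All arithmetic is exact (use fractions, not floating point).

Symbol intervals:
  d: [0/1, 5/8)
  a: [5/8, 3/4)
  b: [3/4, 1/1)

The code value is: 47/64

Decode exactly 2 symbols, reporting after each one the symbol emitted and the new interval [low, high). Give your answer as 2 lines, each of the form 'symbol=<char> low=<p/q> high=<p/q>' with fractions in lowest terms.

Step 1: interval [0/1, 1/1), width = 1/1 - 0/1 = 1/1
  'd': [0/1 + 1/1*0/1, 0/1 + 1/1*5/8) = [0/1, 5/8)
  'a': [0/1 + 1/1*5/8, 0/1 + 1/1*3/4) = [5/8, 3/4) <- contains code 47/64
  'b': [0/1 + 1/1*3/4, 0/1 + 1/1*1/1) = [3/4, 1/1)
  emit 'a', narrow to [5/8, 3/4)
Step 2: interval [5/8, 3/4), width = 3/4 - 5/8 = 1/8
  'd': [5/8 + 1/8*0/1, 5/8 + 1/8*5/8) = [5/8, 45/64)
  'a': [5/8 + 1/8*5/8, 5/8 + 1/8*3/4) = [45/64, 23/32)
  'b': [5/8 + 1/8*3/4, 5/8 + 1/8*1/1) = [23/32, 3/4) <- contains code 47/64
  emit 'b', narrow to [23/32, 3/4)

Answer: symbol=a low=5/8 high=3/4
symbol=b low=23/32 high=3/4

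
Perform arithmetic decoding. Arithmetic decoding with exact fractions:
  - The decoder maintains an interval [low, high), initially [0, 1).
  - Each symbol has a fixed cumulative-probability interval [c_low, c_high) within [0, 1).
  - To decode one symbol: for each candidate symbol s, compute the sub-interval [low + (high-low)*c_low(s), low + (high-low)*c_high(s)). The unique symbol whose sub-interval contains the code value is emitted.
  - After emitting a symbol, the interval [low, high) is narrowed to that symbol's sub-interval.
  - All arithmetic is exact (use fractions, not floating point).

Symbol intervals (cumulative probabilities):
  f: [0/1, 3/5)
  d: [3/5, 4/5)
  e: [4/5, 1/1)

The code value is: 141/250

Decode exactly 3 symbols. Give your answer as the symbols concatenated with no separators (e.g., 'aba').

Step 1: interval [0/1, 1/1), width = 1/1 - 0/1 = 1/1
  'f': [0/1 + 1/1*0/1, 0/1 + 1/1*3/5) = [0/1, 3/5) <- contains code 141/250
  'd': [0/1 + 1/1*3/5, 0/1 + 1/1*4/5) = [3/5, 4/5)
  'e': [0/1 + 1/1*4/5, 0/1 + 1/1*1/1) = [4/5, 1/1)
  emit 'f', narrow to [0/1, 3/5)
Step 2: interval [0/1, 3/5), width = 3/5 - 0/1 = 3/5
  'f': [0/1 + 3/5*0/1, 0/1 + 3/5*3/5) = [0/1, 9/25)
  'd': [0/1 + 3/5*3/5, 0/1 + 3/5*4/5) = [9/25, 12/25)
  'e': [0/1 + 3/5*4/5, 0/1 + 3/5*1/1) = [12/25, 3/5) <- contains code 141/250
  emit 'e', narrow to [12/25, 3/5)
Step 3: interval [12/25, 3/5), width = 3/5 - 12/25 = 3/25
  'f': [12/25 + 3/25*0/1, 12/25 + 3/25*3/5) = [12/25, 69/125)
  'd': [12/25 + 3/25*3/5, 12/25 + 3/25*4/5) = [69/125, 72/125) <- contains code 141/250
  'e': [12/25 + 3/25*4/5, 12/25 + 3/25*1/1) = [72/125, 3/5)
  emit 'd', narrow to [69/125, 72/125)

Answer: fed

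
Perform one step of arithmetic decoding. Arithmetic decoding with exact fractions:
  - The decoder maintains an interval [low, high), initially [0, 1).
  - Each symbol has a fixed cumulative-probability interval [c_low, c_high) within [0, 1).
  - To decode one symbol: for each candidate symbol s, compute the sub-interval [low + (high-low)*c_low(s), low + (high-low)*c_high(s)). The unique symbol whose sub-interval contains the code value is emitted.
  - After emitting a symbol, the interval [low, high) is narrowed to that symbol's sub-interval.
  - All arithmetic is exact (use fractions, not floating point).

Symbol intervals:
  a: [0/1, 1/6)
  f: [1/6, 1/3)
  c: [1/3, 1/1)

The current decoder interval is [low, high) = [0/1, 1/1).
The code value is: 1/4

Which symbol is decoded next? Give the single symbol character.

Interval width = high − low = 1/1 − 0/1 = 1/1
Scaled code = (code − low) / width = (1/4 − 0/1) / 1/1 = 1/4
  a: [0/1, 1/6) 
  f: [1/6, 1/3) ← scaled code falls here ✓
  c: [1/3, 1/1) 

Answer: f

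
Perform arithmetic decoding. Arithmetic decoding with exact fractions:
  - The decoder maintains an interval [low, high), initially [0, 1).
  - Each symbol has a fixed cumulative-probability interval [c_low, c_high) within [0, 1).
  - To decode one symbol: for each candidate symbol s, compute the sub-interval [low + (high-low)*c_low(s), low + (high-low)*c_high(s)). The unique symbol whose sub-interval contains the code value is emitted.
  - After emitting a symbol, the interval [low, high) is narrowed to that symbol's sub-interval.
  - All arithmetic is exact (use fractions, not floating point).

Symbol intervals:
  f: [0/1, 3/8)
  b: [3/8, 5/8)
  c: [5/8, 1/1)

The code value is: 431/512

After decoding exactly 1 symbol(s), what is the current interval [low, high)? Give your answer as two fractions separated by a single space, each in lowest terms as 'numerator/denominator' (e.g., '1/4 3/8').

Answer: 5/8 1/1

Derivation:
Step 1: interval [0/1, 1/1), width = 1/1 - 0/1 = 1/1
  'f': [0/1 + 1/1*0/1, 0/1 + 1/1*3/8) = [0/1, 3/8)
  'b': [0/1 + 1/1*3/8, 0/1 + 1/1*5/8) = [3/8, 5/8)
  'c': [0/1 + 1/1*5/8, 0/1 + 1/1*1/1) = [5/8, 1/1) <- contains code 431/512
  emit 'c', narrow to [5/8, 1/1)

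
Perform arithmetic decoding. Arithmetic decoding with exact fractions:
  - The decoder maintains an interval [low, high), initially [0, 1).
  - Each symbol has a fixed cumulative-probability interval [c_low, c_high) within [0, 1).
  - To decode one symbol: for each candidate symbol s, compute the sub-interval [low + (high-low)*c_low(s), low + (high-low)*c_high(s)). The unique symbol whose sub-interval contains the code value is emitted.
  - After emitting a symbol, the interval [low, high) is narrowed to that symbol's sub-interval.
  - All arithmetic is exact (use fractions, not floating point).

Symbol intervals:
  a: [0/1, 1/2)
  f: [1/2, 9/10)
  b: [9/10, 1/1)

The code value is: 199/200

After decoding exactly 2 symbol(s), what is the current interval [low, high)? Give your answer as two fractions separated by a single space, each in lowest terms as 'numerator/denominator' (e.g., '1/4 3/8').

Answer: 99/100 1/1

Derivation:
Step 1: interval [0/1, 1/1), width = 1/1 - 0/1 = 1/1
  'a': [0/1 + 1/1*0/1, 0/1 + 1/1*1/2) = [0/1, 1/2)
  'f': [0/1 + 1/1*1/2, 0/1 + 1/1*9/10) = [1/2, 9/10)
  'b': [0/1 + 1/1*9/10, 0/1 + 1/1*1/1) = [9/10, 1/1) <- contains code 199/200
  emit 'b', narrow to [9/10, 1/1)
Step 2: interval [9/10, 1/1), width = 1/1 - 9/10 = 1/10
  'a': [9/10 + 1/10*0/1, 9/10 + 1/10*1/2) = [9/10, 19/20)
  'f': [9/10 + 1/10*1/2, 9/10 + 1/10*9/10) = [19/20, 99/100)
  'b': [9/10 + 1/10*9/10, 9/10 + 1/10*1/1) = [99/100, 1/1) <- contains code 199/200
  emit 'b', narrow to [99/100, 1/1)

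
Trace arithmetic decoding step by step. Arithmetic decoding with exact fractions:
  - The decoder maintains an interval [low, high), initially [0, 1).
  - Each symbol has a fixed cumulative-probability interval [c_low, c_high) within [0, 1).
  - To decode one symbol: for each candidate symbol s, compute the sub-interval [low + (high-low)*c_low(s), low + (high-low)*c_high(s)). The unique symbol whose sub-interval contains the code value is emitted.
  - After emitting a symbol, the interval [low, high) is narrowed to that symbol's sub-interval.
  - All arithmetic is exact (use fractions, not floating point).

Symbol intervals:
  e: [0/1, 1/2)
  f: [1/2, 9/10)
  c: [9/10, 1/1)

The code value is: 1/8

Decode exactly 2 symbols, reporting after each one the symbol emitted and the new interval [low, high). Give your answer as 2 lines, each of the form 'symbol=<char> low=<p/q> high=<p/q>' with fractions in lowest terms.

Answer: symbol=e low=0/1 high=1/2
symbol=e low=0/1 high=1/4

Derivation:
Step 1: interval [0/1, 1/1), width = 1/1 - 0/1 = 1/1
  'e': [0/1 + 1/1*0/1, 0/1 + 1/1*1/2) = [0/1, 1/2) <- contains code 1/8
  'f': [0/1 + 1/1*1/2, 0/1 + 1/1*9/10) = [1/2, 9/10)
  'c': [0/1 + 1/1*9/10, 0/1 + 1/1*1/1) = [9/10, 1/1)
  emit 'e', narrow to [0/1, 1/2)
Step 2: interval [0/1, 1/2), width = 1/2 - 0/1 = 1/2
  'e': [0/1 + 1/2*0/1, 0/1 + 1/2*1/2) = [0/1, 1/4) <- contains code 1/8
  'f': [0/1 + 1/2*1/2, 0/1 + 1/2*9/10) = [1/4, 9/20)
  'c': [0/1 + 1/2*9/10, 0/1 + 1/2*1/1) = [9/20, 1/2)
  emit 'e', narrow to [0/1, 1/4)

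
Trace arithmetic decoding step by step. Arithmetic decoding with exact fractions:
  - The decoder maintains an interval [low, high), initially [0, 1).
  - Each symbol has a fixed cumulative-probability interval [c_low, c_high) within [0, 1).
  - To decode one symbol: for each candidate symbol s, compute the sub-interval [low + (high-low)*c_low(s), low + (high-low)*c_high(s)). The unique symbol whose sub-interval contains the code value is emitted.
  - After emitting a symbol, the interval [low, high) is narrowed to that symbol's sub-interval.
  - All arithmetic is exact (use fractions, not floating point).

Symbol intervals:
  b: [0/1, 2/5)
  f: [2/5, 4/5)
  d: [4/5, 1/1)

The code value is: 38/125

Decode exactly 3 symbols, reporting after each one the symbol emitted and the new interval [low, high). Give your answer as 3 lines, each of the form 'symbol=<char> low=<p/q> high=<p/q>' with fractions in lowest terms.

Step 1: interval [0/1, 1/1), width = 1/1 - 0/1 = 1/1
  'b': [0/1 + 1/1*0/1, 0/1 + 1/1*2/5) = [0/1, 2/5) <- contains code 38/125
  'f': [0/1 + 1/1*2/5, 0/1 + 1/1*4/5) = [2/5, 4/5)
  'd': [0/1 + 1/1*4/5, 0/1 + 1/1*1/1) = [4/5, 1/1)
  emit 'b', narrow to [0/1, 2/5)
Step 2: interval [0/1, 2/5), width = 2/5 - 0/1 = 2/5
  'b': [0/1 + 2/5*0/1, 0/1 + 2/5*2/5) = [0/1, 4/25)
  'f': [0/1 + 2/5*2/5, 0/1 + 2/5*4/5) = [4/25, 8/25) <- contains code 38/125
  'd': [0/1 + 2/5*4/5, 0/1 + 2/5*1/1) = [8/25, 2/5)
  emit 'f', narrow to [4/25, 8/25)
Step 3: interval [4/25, 8/25), width = 8/25 - 4/25 = 4/25
  'b': [4/25 + 4/25*0/1, 4/25 + 4/25*2/5) = [4/25, 28/125)
  'f': [4/25 + 4/25*2/5, 4/25 + 4/25*4/5) = [28/125, 36/125)
  'd': [4/25 + 4/25*4/5, 4/25 + 4/25*1/1) = [36/125, 8/25) <- contains code 38/125
  emit 'd', narrow to [36/125, 8/25)

Answer: symbol=b low=0/1 high=2/5
symbol=f low=4/25 high=8/25
symbol=d low=36/125 high=8/25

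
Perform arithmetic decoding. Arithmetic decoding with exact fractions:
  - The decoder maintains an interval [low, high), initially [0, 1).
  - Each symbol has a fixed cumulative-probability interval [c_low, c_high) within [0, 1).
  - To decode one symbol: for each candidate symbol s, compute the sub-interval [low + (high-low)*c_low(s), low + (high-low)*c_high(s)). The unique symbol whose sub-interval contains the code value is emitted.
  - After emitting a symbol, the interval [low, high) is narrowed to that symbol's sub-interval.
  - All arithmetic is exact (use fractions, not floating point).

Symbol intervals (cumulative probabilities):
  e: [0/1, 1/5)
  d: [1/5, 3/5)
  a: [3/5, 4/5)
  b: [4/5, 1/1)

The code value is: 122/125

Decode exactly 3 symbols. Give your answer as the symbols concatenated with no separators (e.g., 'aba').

Step 1: interval [0/1, 1/1), width = 1/1 - 0/1 = 1/1
  'e': [0/1 + 1/1*0/1, 0/1 + 1/1*1/5) = [0/1, 1/5)
  'd': [0/1 + 1/1*1/5, 0/1 + 1/1*3/5) = [1/5, 3/5)
  'a': [0/1 + 1/1*3/5, 0/1 + 1/1*4/5) = [3/5, 4/5)
  'b': [0/1 + 1/1*4/5, 0/1 + 1/1*1/1) = [4/5, 1/1) <- contains code 122/125
  emit 'b', narrow to [4/5, 1/1)
Step 2: interval [4/5, 1/1), width = 1/1 - 4/5 = 1/5
  'e': [4/5 + 1/5*0/1, 4/5 + 1/5*1/5) = [4/5, 21/25)
  'd': [4/5 + 1/5*1/5, 4/5 + 1/5*3/5) = [21/25, 23/25)
  'a': [4/5 + 1/5*3/5, 4/5 + 1/5*4/5) = [23/25, 24/25)
  'b': [4/5 + 1/5*4/5, 4/5 + 1/5*1/1) = [24/25, 1/1) <- contains code 122/125
  emit 'b', narrow to [24/25, 1/1)
Step 3: interval [24/25, 1/1), width = 1/1 - 24/25 = 1/25
  'e': [24/25 + 1/25*0/1, 24/25 + 1/25*1/5) = [24/25, 121/125)
  'd': [24/25 + 1/25*1/5, 24/25 + 1/25*3/5) = [121/125, 123/125) <- contains code 122/125
  'a': [24/25 + 1/25*3/5, 24/25 + 1/25*4/5) = [123/125, 124/125)
  'b': [24/25 + 1/25*4/5, 24/25 + 1/25*1/1) = [124/125, 1/1)
  emit 'd', narrow to [121/125, 123/125)

Answer: bbd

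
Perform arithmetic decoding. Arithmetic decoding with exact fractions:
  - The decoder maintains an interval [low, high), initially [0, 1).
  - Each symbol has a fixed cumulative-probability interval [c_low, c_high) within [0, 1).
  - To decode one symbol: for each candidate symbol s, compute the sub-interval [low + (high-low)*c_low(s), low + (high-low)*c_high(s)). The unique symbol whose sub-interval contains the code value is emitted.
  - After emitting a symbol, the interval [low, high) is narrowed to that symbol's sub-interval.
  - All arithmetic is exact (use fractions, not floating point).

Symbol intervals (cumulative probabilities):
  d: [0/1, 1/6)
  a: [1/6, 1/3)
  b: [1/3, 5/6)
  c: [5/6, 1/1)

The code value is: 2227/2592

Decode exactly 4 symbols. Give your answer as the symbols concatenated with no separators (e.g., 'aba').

Answer: cdcb

Derivation:
Step 1: interval [0/1, 1/1), width = 1/1 - 0/1 = 1/1
  'd': [0/1 + 1/1*0/1, 0/1 + 1/1*1/6) = [0/1, 1/6)
  'a': [0/1 + 1/1*1/6, 0/1 + 1/1*1/3) = [1/6, 1/3)
  'b': [0/1 + 1/1*1/3, 0/1 + 1/1*5/6) = [1/3, 5/6)
  'c': [0/1 + 1/1*5/6, 0/1 + 1/1*1/1) = [5/6, 1/1) <- contains code 2227/2592
  emit 'c', narrow to [5/6, 1/1)
Step 2: interval [5/6, 1/1), width = 1/1 - 5/6 = 1/6
  'd': [5/6 + 1/6*0/1, 5/6 + 1/6*1/6) = [5/6, 31/36) <- contains code 2227/2592
  'a': [5/6 + 1/6*1/6, 5/6 + 1/6*1/3) = [31/36, 8/9)
  'b': [5/6 + 1/6*1/3, 5/6 + 1/6*5/6) = [8/9, 35/36)
  'c': [5/6 + 1/6*5/6, 5/6 + 1/6*1/1) = [35/36, 1/1)
  emit 'd', narrow to [5/6, 31/36)
Step 3: interval [5/6, 31/36), width = 31/36 - 5/6 = 1/36
  'd': [5/6 + 1/36*0/1, 5/6 + 1/36*1/6) = [5/6, 181/216)
  'a': [5/6 + 1/36*1/6, 5/6 + 1/36*1/3) = [181/216, 91/108)
  'b': [5/6 + 1/36*1/3, 5/6 + 1/36*5/6) = [91/108, 185/216)
  'c': [5/6 + 1/36*5/6, 5/6 + 1/36*1/1) = [185/216, 31/36) <- contains code 2227/2592
  emit 'c', narrow to [185/216, 31/36)
Step 4: interval [185/216, 31/36), width = 31/36 - 185/216 = 1/216
  'd': [185/216 + 1/216*0/1, 185/216 + 1/216*1/6) = [185/216, 1111/1296)
  'a': [185/216 + 1/216*1/6, 185/216 + 1/216*1/3) = [1111/1296, 139/162)
  'b': [185/216 + 1/216*1/3, 185/216 + 1/216*5/6) = [139/162, 1115/1296) <- contains code 2227/2592
  'c': [185/216 + 1/216*5/6, 185/216 + 1/216*1/1) = [1115/1296, 31/36)
  emit 'b', narrow to [139/162, 1115/1296)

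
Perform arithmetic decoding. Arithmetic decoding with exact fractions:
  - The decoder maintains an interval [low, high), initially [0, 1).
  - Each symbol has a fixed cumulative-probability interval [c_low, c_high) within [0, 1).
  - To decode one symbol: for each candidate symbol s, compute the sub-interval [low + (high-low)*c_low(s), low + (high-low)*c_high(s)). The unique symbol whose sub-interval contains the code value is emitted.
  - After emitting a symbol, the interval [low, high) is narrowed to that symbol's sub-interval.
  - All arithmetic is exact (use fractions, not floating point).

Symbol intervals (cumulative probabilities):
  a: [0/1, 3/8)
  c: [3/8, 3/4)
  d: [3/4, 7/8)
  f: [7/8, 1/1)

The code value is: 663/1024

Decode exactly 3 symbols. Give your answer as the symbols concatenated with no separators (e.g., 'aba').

Answer: ccf

Derivation:
Step 1: interval [0/1, 1/1), width = 1/1 - 0/1 = 1/1
  'a': [0/1 + 1/1*0/1, 0/1 + 1/1*3/8) = [0/1, 3/8)
  'c': [0/1 + 1/1*3/8, 0/1 + 1/1*3/4) = [3/8, 3/4) <- contains code 663/1024
  'd': [0/1 + 1/1*3/4, 0/1 + 1/1*7/8) = [3/4, 7/8)
  'f': [0/1 + 1/1*7/8, 0/1 + 1/1*1/1) = [7/8, 1/1)
  emit 'c', narrow to [3/8, 3/4)
Step 2: interval [3/8, 3/4), width = 3/4 - 3/8 = 3/8
  'a': [3/8 + 3/8*0/1, 3/8 + 3/8*3/8) = [3/8, 33/64)
  'c': [3/8 + 3/8*3/8, 3/8 + 3/8*3/4) = [33/64, 21/32) <- contains code 663/1024
  'd': [3/8 + 3/8*3/4, 3/8 + 3/8*7/8) = [21/32, 45/64)
  'f': [3/8 + 3/8*7/8, 3/8 + 3/8*1/1) = [45/64, 3/4)
  emit 'c', narrow to [33/64, 21/32)
Step 3: interval [33/64, 21/32), width = 21/32 - 33/64 = 9/64
  'a': [33/64 + 9/64*0/1, 33/64 + 9/64*3/8) = [33/64, 291/512)
  'c': [33/64 + 9/64*3/8, 33/64 + 9/64*3/4) = [291/512, 159/256)
  'd': [33/64 + 9/64*3/4, 33/64 + 9/64*7/8) = [159/256, 327/512)
  'f': [33/64 + 9/64*7/8, 33/64 + 9/64*1/1) = [327/512, 21/32) <- contains code 663/1024
  emit 'f', narrow to [327/512, 21/32)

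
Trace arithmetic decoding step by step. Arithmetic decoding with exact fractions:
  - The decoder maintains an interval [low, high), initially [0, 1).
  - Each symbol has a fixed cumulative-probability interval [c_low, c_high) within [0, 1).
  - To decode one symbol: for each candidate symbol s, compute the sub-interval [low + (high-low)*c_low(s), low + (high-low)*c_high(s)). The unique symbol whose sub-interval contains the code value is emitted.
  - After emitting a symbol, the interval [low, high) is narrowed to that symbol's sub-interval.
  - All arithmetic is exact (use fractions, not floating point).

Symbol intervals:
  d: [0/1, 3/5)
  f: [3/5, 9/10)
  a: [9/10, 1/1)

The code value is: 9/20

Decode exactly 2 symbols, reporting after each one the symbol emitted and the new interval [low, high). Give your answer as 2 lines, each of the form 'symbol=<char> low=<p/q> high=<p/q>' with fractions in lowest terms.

Step 1: interval [0/1, 1/1), width = 1/1 - 0/1 = 1/1
  'd': [0/1 + 1/1*0/1, 0/1 + 1/1*3/5) = [0/1, 3/5) <- contains code 9/20
  'f': [0/1 + 1/1*3/5, 0/1 + 1/1*9/10) = [3/5, 9/10)
  'a': [0/1 + 1/1*9/10, 0/1 + 1/1*1/1) = [9/10, 1/1)
  emit 'd', narrow to [0/1, 3/5)
Step 2: interval [0/1, 3/5), width = 3/5 - 0/1 = 3/5
  'd': [0/1 + 3/5*0/1, 0/1 + 3/5*3/5) = [0/1, 9/25)
  'f': [0/1 + 3/5*3/5, 0/1 + 3/5*9/10) = [9/25, 27/50) <- contains code 9/20
  'a': [0/1 + 3/5*9/10, 0/1 + 3/5*1/1) = [27/50, 3/5)
  emit 'f', narrow to [9/25, 27/50)

Answer: symbol=d low=0/1 high=3/5
symbol=f low=9/25 high=27/50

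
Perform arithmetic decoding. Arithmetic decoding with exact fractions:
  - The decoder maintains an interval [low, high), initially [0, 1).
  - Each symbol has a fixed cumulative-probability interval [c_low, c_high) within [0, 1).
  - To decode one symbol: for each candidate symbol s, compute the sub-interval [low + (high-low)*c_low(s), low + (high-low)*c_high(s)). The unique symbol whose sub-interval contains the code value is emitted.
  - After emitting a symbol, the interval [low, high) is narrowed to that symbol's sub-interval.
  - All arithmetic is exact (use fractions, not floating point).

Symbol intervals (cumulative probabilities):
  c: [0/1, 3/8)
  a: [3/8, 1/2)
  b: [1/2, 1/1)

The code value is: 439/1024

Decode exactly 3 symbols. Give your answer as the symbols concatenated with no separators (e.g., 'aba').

Step 1: interval [0/1, 1/1), width = 1/1 - 0/1 = 1/1
  'c': [0/1 + 1/1*0/1, 0/1 + 1/1*3/8) = [0/1, 3/8)
  'a': [0/1 + 1/1*3/8, 0/1 + 1/1*1/2) = [3/8, 1/2) <- contains code 439/1024
  'b': [0/1 + 1/1*1/2, 0/1 + 1/1*1/1) = [1/2, 1/1)
  emit 'a', narrow to [3/8, 1/2)
Step 2: interval [3/8, 1/2), width = 1/2 - 3/8 = 1/8
  'c': [3/8 + 1/8*0/1, 3/8 + 1/8*3/8) = [3/8, 27/64)
  'a': [3/8 + 1/8*3/8, 3/8 + 1/8*1/2) = [27/64, 7/16) <- contains code 439/1024
  'b': [3/8 + 1/8*1/2, 3/8 + 1/8*1/1) = [7/16, 1/2)
  emit 'a', narrow to [27/64, 7/16)
Step 3: interval [27/64, 7/16), width = 7/16 - 27/64 = 1/64
  'c': [27/64 + 1/64*0/1, 27/64 + 1/64*3/8) = [27/64, 219/512)
  'a': [27/64 + 1/64*3/8, 27/64 + 1/64*1/2) = [219/512, 55/128) <- contains code 439/1024
  'b': [27/64 + 1/64*1/2, 27/64 + 1/64*1/1) = [55/128, 7/16)
  emit 'a', narrow to [219/512, 55/128)

Answer: aaa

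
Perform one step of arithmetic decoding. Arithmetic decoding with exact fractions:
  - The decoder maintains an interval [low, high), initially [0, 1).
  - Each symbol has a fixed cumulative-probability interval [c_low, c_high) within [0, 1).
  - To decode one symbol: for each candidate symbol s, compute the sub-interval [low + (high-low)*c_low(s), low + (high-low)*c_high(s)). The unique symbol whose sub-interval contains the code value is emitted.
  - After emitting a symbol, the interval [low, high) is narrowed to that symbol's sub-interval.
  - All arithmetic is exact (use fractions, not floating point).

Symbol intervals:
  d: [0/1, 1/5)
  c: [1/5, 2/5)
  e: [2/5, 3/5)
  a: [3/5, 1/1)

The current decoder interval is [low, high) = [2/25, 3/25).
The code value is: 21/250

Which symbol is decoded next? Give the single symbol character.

Answer: d

Derivation:
Interval width = high − low = 3/25 − 2/25 = 1/25
Scaled code = (code − low) / width = (21/250 − 2/25) / 1/25 = 1/10
  d: [0/1, 1/5) ← scaled code falls here ✓
  c: [1/5, 2/5) 
  e: [2/5, 3/5) 
  a: [3/5, 1/1) 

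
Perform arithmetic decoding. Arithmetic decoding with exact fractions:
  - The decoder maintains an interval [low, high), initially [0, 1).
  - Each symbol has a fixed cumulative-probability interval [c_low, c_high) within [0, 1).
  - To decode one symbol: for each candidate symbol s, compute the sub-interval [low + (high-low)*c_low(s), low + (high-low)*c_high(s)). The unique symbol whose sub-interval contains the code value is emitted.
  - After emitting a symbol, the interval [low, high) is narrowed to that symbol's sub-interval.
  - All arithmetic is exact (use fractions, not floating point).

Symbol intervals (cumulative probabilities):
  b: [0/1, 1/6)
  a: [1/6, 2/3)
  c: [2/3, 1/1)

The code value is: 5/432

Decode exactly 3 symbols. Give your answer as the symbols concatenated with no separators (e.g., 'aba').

Step 1: interval [0/1, 1/1), width = 1/1 - 0/1 = 1/1
  'b': [0/1 + 1/1*0/1, 0/1 + 1/1*1/6) = [0/1, 1/6) <- contains code 5/432
  'a': [0/1 + 1/1*1/6, 0/1 + 1/1*2/3) = [1/6, 2/3)
  'c': [0/1 + 1/1*2/3, 0/1 + 1/1*1/1) = [2/3, 1/1)
  emit 'b', narrow to [0/1, 1/6)
Step 2: interval [0/1, 1/6), width = 1/6 - 0/1 = 1/6
  'b': [0/1 + 1/6*0/1, 0/1 + 1/6*1/6) = [0/1, 1/36) <- contains code 5/432
  'a': [0/1 + 1/6*1/6, 0/1 + 1/6*2/3) = [1/36, 1/9)
  'c': [0/1 + 1/6*2/3, 0/1 + 1/6*1/1) = [1/9, 1/6)
  emit 'b', narrow to [0/1, 1/36)
Step 3: interval [0/1, 1/36), width = 1/36 - 0/1 = 1/36
  'b': [0/1 + 1/36*0/1, 0/1 + 1/36*1/6) = [0/1, 1/216)
  'a': [0/1 + 1/36*1/6, 0/1 + 1/36*2/3) = [1/216, 1/54) <- contains code 5/432
  'c': [0/1 + 1/36*2/3, 0/1 + 1/36*1/1) = [1/54, 1/36)
  emit 'a', narrow to [1/216, 1/54)

Answer: bba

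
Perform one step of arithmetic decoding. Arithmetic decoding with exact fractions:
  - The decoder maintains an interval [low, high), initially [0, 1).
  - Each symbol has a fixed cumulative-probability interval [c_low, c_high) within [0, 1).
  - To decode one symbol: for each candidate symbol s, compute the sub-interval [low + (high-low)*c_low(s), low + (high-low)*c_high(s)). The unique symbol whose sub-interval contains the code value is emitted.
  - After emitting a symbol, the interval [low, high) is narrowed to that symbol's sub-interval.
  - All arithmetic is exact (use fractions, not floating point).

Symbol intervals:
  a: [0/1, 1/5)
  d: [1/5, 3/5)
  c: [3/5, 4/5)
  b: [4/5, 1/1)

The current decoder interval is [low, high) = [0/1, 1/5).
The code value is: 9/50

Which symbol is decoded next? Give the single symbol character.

Interval width = high − low = 1/5 − 0/1 = 1/5
Scaled code = (code − low) / width = (9/50 − 0/1) / 1/5 = 9/10
  a: [0/1, 1/5) 
  d: [1/5, 3/5) 
  c: [3/5, 4/5) 
  b: [4/5, 1/1) ← scaled code falls here ✓

Answer: b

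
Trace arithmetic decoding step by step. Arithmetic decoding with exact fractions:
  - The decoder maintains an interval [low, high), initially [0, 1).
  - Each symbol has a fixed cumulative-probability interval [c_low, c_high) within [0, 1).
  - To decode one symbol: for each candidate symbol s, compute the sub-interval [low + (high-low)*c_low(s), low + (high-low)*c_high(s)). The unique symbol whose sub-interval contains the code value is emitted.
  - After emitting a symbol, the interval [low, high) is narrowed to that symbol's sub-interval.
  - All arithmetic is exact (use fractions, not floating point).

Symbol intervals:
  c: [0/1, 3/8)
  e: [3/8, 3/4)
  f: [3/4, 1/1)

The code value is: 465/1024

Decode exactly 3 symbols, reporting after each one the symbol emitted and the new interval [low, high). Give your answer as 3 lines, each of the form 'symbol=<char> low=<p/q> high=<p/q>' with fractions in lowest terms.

Answer: symbol=e low=3/8 high=3/4
symbol=c low=3/8 high=33/64
symbol=e low=219/512 high=123/256

Derivation:
Step 1: interval [0/1, 1/1), width = 1/1 - 0/1 = 1/1
  'c': [0/1 + 1/1*0/1, 0/1 + 1/1*3/8) = [0/1, 3/8)
  'e': [0/1 + 1/1*3/8, 0/1 + 1/1*3/4) = [3/8, 3/4) <- contains code 465/1024
  'f': [0/1 + 1/1*3/4, 0/1 + 1/1*1/1) = [3/4, 1/1)
  emit 'e', narrow to [3/8, 3/4)
Step 2: interval [3/8, 3/4), width = 3/4 - 3/8 = 3/8
  'c': [3/8 + 3/8*0/1, 3/8 + 3/8*3/8) = [3/8, 33/64) <- contains code 465/1024
  'e': [3/8 + 3/8*3/8, 3/8 + 3/8*3/4) = [33/64, 21/32)
  'f': [3/8 + 3/8*3/4, 3/8 + 3/8*1/1) = [21/32, 3/4)
  emit 'c', narrow to [3/8, 33/64)
Step 3: interval [3/8, 33/64), width = 33/64 - 3/8 = 9/64
  'c': [3/8 + 9/64*0/1, 3/8 + 9/64*3/8) = [3/8, 219/512)
  'e': [3/8 + 9/64*3/8, 3/8 + 9/64*3/4) = [219/512, 123/256) <- contains code 465/1024
  'f': [3/8 + 9/64*3/4, 3/8 + 9/64*1/1) = [123/256, 33/64)
  emit 'e', narrow to [219/512, 123/256)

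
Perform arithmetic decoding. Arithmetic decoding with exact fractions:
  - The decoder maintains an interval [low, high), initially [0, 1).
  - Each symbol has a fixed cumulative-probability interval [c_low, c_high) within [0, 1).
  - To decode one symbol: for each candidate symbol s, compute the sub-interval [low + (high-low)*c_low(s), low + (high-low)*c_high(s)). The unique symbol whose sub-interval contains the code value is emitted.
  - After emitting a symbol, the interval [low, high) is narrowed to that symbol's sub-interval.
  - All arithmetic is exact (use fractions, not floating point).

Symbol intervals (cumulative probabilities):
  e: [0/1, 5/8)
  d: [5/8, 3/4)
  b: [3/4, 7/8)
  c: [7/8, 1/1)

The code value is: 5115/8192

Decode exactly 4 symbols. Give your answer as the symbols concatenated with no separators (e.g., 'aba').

Answer: eccc

Derivation:
Step 1: interval [0/1, 1/1), width = 1/1 - 0/1 = 1/1
  'e': [0/1 + 1/1*0/1, 0/1 + 1/1*5/8) = [0/1, 5/8) <- contains code 5115/8192
  'd': [0/1 + 1/1*5/8, 0/1 + 1/1*3/4) = [5/8, 3/4)
  'b': [0/1 + 1/1*3/4, 0/1 + 1/1*7/8) = [3/4, 7/8)
  'c': [0/1 + 1/1*7/8, 0/1 + 1/1*1/1) = [7/8, 1/1)
  emit 'e', narrow to [0/1, 5/8)
Step 2: interval [0/1, 5/8), width = 5/8 - 0/1 = 5/8
  'e': [0/1 + 5/8*0/1, 0/1 + 5/8*5/8) = [0/1, 25/64)
  'd': [0/1 + 5/8*5/8, 0/1 + 5/8*3/4) = [25/64, 15/32)
  'b': [0/1 + 5/8*3/4, 0/1 + 5/8*7/8) = [15/32, 35/64)
  'c': [0/1 + 5/8*7/8, 0/1 + 5/8*1/1) = [35/64, 5/8) <- contains code 5115/8192
  emit 'c', narrow to [35/64, 5/8)
Step 3: interval [35/64, 5/8), width = 5/8 - 35/64 = 5/64
  'e': [35/64 + 5/64*0/1, 35/64 + 5/64*5/8) = [35/64, 305/512)
  'd': [35/64 + 5/64*5/8, 35/64 + 5/64*3/4) = [305/512, 155/256)
  'b': [35/64 + 5/64*3/4, 35/64 + 5/64*7/8) = [155/256, 315/512)
  'c': [35/64 + 5/64*7/8, 35/64 + 5/64*1/1) = [315/512, 5/8) <- contains code 5115/8192
  emit 'c', narrow to [315/512, 5/8)
Step 4: interval [315/512, 5/8), width = 5/8 - 315/512 = 5/512
  'e': [315/512 + 5/512*0/1, 315/512 + 5/512*5/8) = [315/512, 2545/4096)
  'd': [315/512 + 5/512*5/8, 315/512 + 5/512*3/4) = [2545/4096, 1275/2048)
  'b': [315/512 + 5/512*3/4, 315/512 + 5/512*7/8) = [1275/2048, 2555/4096)
  'c': [315/512 + 5/512*7/8, 315/512 + 5/512*1/1) = [2555/4096, 5/8) <- contains code 5115/8192
  emit 'c', narrow to [2555/4096, 5/8)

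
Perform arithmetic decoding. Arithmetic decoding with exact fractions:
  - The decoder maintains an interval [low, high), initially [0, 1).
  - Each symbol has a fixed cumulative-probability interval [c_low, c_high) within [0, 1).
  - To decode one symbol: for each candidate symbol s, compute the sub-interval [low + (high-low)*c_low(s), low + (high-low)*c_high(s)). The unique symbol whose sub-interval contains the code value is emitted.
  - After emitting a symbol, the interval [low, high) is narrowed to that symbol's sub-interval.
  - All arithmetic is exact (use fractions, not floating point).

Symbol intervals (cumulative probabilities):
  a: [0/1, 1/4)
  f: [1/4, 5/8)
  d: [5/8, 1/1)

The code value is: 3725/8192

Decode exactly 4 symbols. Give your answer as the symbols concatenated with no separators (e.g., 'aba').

Step 1: interval [0/1, 1/1), width = 1/1 - 0/1 = 1/1
  'a': [0/1 + 1/1*0/1, 0/1 + 1/1*1/4) = [0/1, 1/4)
  'f': [0/1 + 1/1*1/4, 0/1 + 1/1*5/8) = [1/4, 5/8) <- contains code 3725/8192
  'd': [0/1 + 1/1*5/8, 0/1 + 1/1*1/1) = [5/8, 1/1)
  emit 'f', narrow to [1/4, 5/8)
Step 2: interval [1/4, 5/8), width = 5/8 - 1/4 = 3/8
  'a': [1/4 + 3/8*0/1, 1/4 + 3/8*1/4) = [1/4, 11/32)
  'f': [1/4 + 3/8*1/4, 1/4 + 3/8*5/8) = [11/32, 31/64) <- contains code 3725/8192
  'd': [1/4 + 3/8*5/8, 1/4 + 3/8*1/1) = [31/64, 5/8)
  emit 'f', narrow to [11/32, 31/64)
Step 3: interval [11/32, 31/64), width = 31/64 - 11/32 = 9/64
  'a': [11/32 + 9/64*0/1, 11/32 + 9/64*1/4) = [11/32, 97/256)
  'f': [11/32 + 9/64*1/4, 11/32 + 9/64*5/8) = [97/256, 221/512)
  'd': [11/32 + 9/64*5/8, 11/32 + 9/64*1/1) = [221/512, 31/64) <- contains code 3725/8192
  emit 'd', narrow to [221/512, 31/64)
Step 4: interval [221/512, 31/64), width = 31/64 - 221/512 = 27/512
  'a': [221/512 + 27/512*0/1, 221/512 + 27/512*1/4) = [221/512, 911/2048)
  'f': [221/512 + 27/512*1/4, 221/512 + 27/512*5/8) = [911/2048, 1903/4096) <- contains code 3725/8192
  'd': [221/512 + 27/512*5/8, 221/512 + 27/512*1/1) = [1903/4096, 31/64)
  emit 'f', narrow to [911/2048, 1903/4096)

Answer: ffdf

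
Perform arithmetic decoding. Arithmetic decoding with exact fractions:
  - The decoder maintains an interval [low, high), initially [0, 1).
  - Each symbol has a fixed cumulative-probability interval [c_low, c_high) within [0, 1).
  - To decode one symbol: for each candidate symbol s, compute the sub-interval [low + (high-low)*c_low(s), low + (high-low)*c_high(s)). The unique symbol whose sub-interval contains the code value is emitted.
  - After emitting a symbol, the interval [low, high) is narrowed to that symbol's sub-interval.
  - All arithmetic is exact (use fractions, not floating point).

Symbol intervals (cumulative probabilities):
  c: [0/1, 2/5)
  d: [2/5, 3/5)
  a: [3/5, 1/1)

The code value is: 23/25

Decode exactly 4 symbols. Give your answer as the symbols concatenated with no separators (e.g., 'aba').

Answer: aadd

Derivation:
Step 1: interval [0/1, 1/1), width = 1/1 - 0/1 = 1/1
  'c': [0/1 + 1/1*0/1, 0/1 + 1/1*2/5) = [0/1, 2/5)
  'd': [0/1 + 1/1*2/5, 0/1 + 1/1*3/5) = [2/5, 3/5)
  'a': [0/1 + 1/1*3/5, 0/1 + 1/1*1/1) = [3/5, 1/1) <- contains code 23/25
  emit 'a', narrow to [3/5, 1/1)
Step 2: interval [3/5, 1/1), width = 1/1 - 3/5 = 2/5
  'c': [3/5 + 2/5*0/1, 3/5 + 2/5*2/5) = [3/5, 19/25)
  'd': [3/5 + 2/5*2/5, 3/5 + 2/5*3/5) = [19/25, 21/25)
  'a': [3/5 + 2/5*3/5, 3/5 + 2/5*1/1) = [21/25, 1/1) <- contains code 23/25
  emit 'a', narrow to [21/25, 1/1)
Step 3: interval [21/25, 1/1), width = 1/1 - 21/25 = 4/25
  'c': [21/25 + 4/25*0/1, 21/25 + 4/25*2/5) = [21/25, 113/125)
  'd': [21/25 + 4/25*2/5, 21/25 + 4/25*3/5) = [113/125, 117/125) <- contains code 23/25
  'a': [21/25 + 4/25*3/5, 21/25 + 4/25*1/1) = [117/125, 1/1)
  emit 'd', narrow to [113/125, 117/125)
Step 4: interval [113/125, 117/125), width = 117/125 - 113/125 = 4/125
  'c': [113/125 + 4/125*0/1, 113/125 + 4/125*2/5) = [113/125, 573/625)
  'd': [113/125 + 4/125*2/5, 113/125 + 4/125*3/5) = [573/625, 577/625) <- contains code 23/25
  'a': [113/125 + 4/125*3/5, 113/125 + 4/125*1/1) = [577/625, 117/125)
  emit 'd', narrow to [573/625, 577/625)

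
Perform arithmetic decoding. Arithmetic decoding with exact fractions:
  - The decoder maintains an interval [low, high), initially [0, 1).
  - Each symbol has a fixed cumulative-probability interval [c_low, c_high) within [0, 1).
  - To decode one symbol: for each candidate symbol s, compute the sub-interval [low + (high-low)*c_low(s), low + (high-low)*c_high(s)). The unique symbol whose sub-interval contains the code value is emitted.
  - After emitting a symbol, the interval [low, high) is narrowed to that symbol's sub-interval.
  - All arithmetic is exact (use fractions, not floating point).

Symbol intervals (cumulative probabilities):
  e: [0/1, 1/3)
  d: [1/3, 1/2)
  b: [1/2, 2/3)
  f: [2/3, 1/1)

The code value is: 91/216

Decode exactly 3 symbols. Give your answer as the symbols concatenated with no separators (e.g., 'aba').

Step 1: interval [0/1, 1/1), width = 1/1 - 0/1 = 1/1
  'e': [0/1 + 1/1*0/1, 0/1 + 1/1*1/3) = [0/1, 1/3)
  'd': [0/1 + 1/1*1/3, 0/1 + 1/1*1/2) = [1/3, 1/2) <- contains code 91/216
  'b': [0/1 + 1/1*1/2, 0/1 + 1/1*2/3) = [1/2, 2/3)
  'f': [0/1 + 1/1*2/3, 0/1 + 1/1*1/1) = [2/3, 1/1)
  emit 'd', narrow to [1/3, 1/2)
Step 2: interval [1/3, 1/2), width = 1/2 - 1/3 = 1/6
  'e': [1/3 + 1/6*0/1, 1/3 + 1/6*1/3) = [1/3, 7/18)
  'd': [1/3 + 1/6*1/3, 1/3 + 1/6*1/2) = [7/18, 5/12)
  'b': [1/3 + 1/6*1/2, 1/3 + 1/6*2/3) = [5/12, 4/9) <- contains code 91/216
  'f': [1/3 + 1/6*2/3, 1/3 + 1/6*1/1) = [4/9, 1/2)
  emit 'b', narrow to [5/12, 4/9)
Step 3: interval [5/12, 4/9), width = 4/9 - 5/12 = 1/36
  'e': [5/12 + 1/36*0/1, 5/12 + 1/36*1/3) = [5/12, 23/54) <- contains code 91/216
  'd': [5/12 + 1/36*1/3, 5/12 + 1/36*1/2) = [23/54, 31/72)
  'b': [5/12 + 1/36*1/2, 5/12 + 1/36*2/3) = [31/72, 47/108)
  'f': [5/12 + 1/36*2/3, 5/12 + 1/36*1/1) = [47/108, 4/9)
  emit 'e', narrow to [5/12, 23/54)

Answer: dbe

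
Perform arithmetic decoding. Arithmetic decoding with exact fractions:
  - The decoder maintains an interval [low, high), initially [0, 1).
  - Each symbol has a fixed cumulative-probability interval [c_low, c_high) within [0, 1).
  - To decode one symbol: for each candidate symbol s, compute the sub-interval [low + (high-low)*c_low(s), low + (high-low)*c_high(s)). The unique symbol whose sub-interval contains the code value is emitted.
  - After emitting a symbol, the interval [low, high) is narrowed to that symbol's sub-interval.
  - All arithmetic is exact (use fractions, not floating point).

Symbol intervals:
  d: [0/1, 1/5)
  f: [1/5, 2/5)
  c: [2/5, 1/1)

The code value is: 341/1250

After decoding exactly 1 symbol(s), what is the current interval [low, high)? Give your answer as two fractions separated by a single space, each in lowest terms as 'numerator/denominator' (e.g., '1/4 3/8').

Answer: 1/5 2/5

Derivation:
Step 1: interval [0/1, 1/1), width = 1/1 - 0/1 = 1/1
  'd': [0/1 + 1/1*0/1, 0/1 + 1/1*1/5) = [0/1, 1/5)
  'f': [0/1 + 1/1*1/5, 0/1 + 1/1*2/5) = [1/5, 2/5) <- contains code 341/1250
  'c': [0/1 + 1/1*2/5, 0/1 + 1/1*1/1) = [2/5, 1/1)
  emit 'f', narrow to [1/5, 2/5)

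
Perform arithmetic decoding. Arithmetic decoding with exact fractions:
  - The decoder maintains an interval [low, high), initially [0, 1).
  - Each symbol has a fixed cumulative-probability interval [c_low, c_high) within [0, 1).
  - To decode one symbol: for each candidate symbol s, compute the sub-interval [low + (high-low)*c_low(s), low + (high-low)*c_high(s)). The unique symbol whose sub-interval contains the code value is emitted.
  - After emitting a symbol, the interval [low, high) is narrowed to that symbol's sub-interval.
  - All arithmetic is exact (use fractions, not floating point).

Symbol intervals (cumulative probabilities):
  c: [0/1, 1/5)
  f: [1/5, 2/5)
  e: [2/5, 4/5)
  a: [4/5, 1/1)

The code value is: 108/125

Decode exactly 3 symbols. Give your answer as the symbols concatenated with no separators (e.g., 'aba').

Step 1: interval [0/1, 1/1), width = 1/1 - 0/1 = 1/1
  'c': [0/1 + 1/1*0/1, 0/1 + 1/1*1/5) = [0/1, 1/5)
  'f': [0/1 + 1/1*1/5, 0/1 + 1/1*2/5) = [1/5, 2/5)
  'e': [0/1 + 1/1*2/5, 0/1 + 1/1*4/5) = [2/5, 4/5)
  'a': [0/1 + 1/1*4/5, 0/1 + 1/1*1/1) = [4/5, 1/1) <- contains code 108/125
  emit 'a', narrow to [4/5, 1/1)
Step 2: interval [4/5, 1/1), width = 1/1 - 4/5 = 1/5
  'c': [4/5 + 1/5*0/1, 4/5 + 1/5*1/5) = [4/5, 21/25)
  'f': [4/5 + 1/5*1/5, 4/5 + 1/5*2/5) = [21/25, 22/25) <- contains code 108/125
  'e': [4/5 + 1/5*2/5, 4/5 + 1/5*4/5) = [22/25, 24/25)
  'a': [4/5 + 1/5*4/5, 4/5 + 1/5*1/1) = [24/25, 1/1)
  emit 'f', narrow to [21/25, 22/25)
Step 3: interval [21/25, 22/25), width = 22/25 - 21/25 = 1/25
  'c': [21/25 + 1/25*0/1, 21/25 + 1/25*1/5) = [21/25, 106/125)
  'f': [21/25 + 1/25*1/5, 21/25 + 1/25*2/5) = [106/125, 107/125)
  'e': [21/25 + 1/25*2/5, 21/25 + 1/25*4/5) = [107/125, 109/125) <- contains code 108/125
  'a': [21/25 + 1/25*4/5, 21/25 + 1/25*1/1) = [109/125, 22/25)
  emit 'e', narrow to [107/125, 109/125)

Answer: afe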